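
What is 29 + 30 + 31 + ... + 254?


Σₖ₌29^254 k = Σₖ₌₁^254 k − Σₖ₌₁^28 k
= 254·255/2 − 28·29/2
= 32385 − 406 = 31979

Σk = 31979


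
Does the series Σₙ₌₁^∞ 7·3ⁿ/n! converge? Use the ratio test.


aₙ = 7·3^n/n!
a_{n+1}/aₙ = 3^(n+1)/(n+1)! × n!/3^n  (constant 7 cancels)
= 3/(n+1)
L = lim(n→∞) 3/(n+1) = 0
L < 1 → series CONVERGES

Converges (ratio test: L = 0 < 1)


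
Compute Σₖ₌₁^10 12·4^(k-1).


Sₙ = 12×(4^10 - 1)/(4 - 1)
= 12×(1048576 - 1)/3
= 12×1048575/3
= 4194300

S_10 = 4194300


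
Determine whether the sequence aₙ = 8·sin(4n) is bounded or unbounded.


For all n, -1 ≤ sin(4n) ≤ 1, so -8 ≤ 8·sin(4n) ≤ 8
Lower bound: -8, Upper bound: 8
The sequence IS bounded

Bounded (-8 ≤ aₙ ≤ 8)


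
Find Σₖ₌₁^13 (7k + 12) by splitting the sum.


Σ(7k+12) = 7·Σk + 12·n
= 7·91 + 12·13
= 637 + 156 = 793

Σ = 793


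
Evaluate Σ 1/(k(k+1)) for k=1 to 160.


1/(k(k+1)) = 1/k - 1/(k+1) (partial fractions)
Telescoping: Σ = 1 - 1/161 = 160/161

Sum = 160/161


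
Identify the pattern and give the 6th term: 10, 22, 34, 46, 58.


Pattern: arithmetic (d=12)
Terms: 10, 22, 34, 46, 58
Next term = 70

Next term = 70


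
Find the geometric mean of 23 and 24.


GM = √(23×24) = √552 = 23.4947

GM = 23.4947


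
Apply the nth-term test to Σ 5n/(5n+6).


lim(n→∞) 5n/(5n+6) = 5/5 = 1  (divide numerator and denominator by n)
lim aₙ = 1 ≠ 0 → series DIVERGES

Diverges (lim aₙ = 1 ≠ 0)


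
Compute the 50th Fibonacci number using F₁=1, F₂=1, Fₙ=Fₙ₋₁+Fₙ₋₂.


Fibonacci sequence: 1, 1, 2, 3, 5, 8, 13, 21, 34, 55, 89, ...
F(50) = 12586269025

F(50) = 12586269025


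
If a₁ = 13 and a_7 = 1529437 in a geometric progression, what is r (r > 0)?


r^(n-1) = aₙ/a₁
r^6 = 1529437/13 = 117649
r = 117649^(1/6)
= ±7; taking r > 0 gives r = 7

r = 7


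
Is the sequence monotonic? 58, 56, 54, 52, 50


Differences: -2, -2, -2, -2
All differences < 0 → strictly DECREASING

Monotonically decreasing


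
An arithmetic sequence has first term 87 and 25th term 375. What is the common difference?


d = (aₙ - a₁)/(n-1)
= (375 - 87)/(25-1)
= 288/24 = 12

d = 12


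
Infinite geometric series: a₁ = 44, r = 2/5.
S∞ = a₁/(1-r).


S∞ = a₁/(1-r) = 44/(1 - 2/5)
= 44/(3/5)
= 220/3

S∞ = 220/3


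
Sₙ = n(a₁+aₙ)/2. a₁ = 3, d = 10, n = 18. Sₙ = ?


aₙ = 3 + (18-1)×10 = 173
Sₙ = n(a₁+aₙ)/2 = 18×(3+173)/2
= 18×176/2 = 1584

S_18 = 1584


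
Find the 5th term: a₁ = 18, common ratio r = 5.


aₙ = a₁·r^(n-1)
= 18×5^4
= 18×625
= 11250

a_5 = 11250


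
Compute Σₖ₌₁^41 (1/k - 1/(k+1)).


Telescoping: adjacent terms cancel.
= 1/1 - 1/42
= 1 - 1/42 = 41/42

Sum = 41/42


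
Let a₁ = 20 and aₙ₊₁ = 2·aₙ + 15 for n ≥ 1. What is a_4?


Computing step by step:
a_1 = 20
a_2 = 55
a_3 = 125
a_4 = 265


a_4 = 265


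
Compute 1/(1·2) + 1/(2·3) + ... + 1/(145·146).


1/(k(k+1)) = 1/k - 1/(k+1) (partial fractions)
Telescoping: Σ = 1 - 1/146 = 145/146

Sum = 145/146


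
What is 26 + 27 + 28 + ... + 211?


Σₖ₌26^211 k = Σₖ₌₁^211 k − Σₖ₌₁^25 k
= 211·212/2 − 25·26/2
= 22366 − 325 = 22041

Σk = 22041


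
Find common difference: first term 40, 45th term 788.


d = (aₙ - a₁)/(n-1)
= (788 - 40)/(45-1)
= 748/44 = 17

d = 17


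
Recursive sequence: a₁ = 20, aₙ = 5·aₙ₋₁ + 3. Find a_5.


Computing step by step:
a_1 = 20
a_2 = 103
a_3 = 518
a_4 = 2593
a_5 = 12968


a_5 = 12968


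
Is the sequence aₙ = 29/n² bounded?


a₁ = 29, a₂ = 29/4, a₃ = 29/9, ...
0 < aₙ ≤ 29 for all n ≥ 1
The sequence IS bounded

Bounded (0 < aₙ ≤ 29)


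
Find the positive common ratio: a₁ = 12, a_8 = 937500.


r^(n-1) = aₙ/a₁
r^7 = 937500/12 = 78125
r = 78125^(1/7)
= 5

r = 5


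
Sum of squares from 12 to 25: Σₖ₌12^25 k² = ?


Σₖ₌12^25 k² = Σₖ₌₁^25 k² − Σₖ₌₁^11 k²
= 25·26·51/6 − 11·12·23/6
= 5525 − 506 = 5019

Σk² = 5019


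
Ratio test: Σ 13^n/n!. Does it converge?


aₙ = 13^n/n!
a_{n+1}/aₙ = 13^(n+1)/(n+1)! × n!/13^n
= 13/(n+1)
L = lim(n→∞) 13/(n+1) = 0
L < 1 → series CONVERGES

Converges (ratio test: L = 0 < 1)


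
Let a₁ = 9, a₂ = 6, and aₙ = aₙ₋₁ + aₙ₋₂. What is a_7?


Computing iteratively: 9, 6, 15, 21, 36, 57, 93
a_7 = 93

a_7 = 93


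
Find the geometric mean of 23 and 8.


GM = √(23×8) = √184 = 13.5647

GM = 13.5647


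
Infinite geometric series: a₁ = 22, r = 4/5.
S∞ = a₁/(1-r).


S∞ = a₁/(1-r) = 22/(1 - 4/5)
= 22/(1/5)
= 110

S∞ = 110


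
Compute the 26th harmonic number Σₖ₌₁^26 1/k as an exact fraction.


H_26 = 1/1 + 1/2 + 1/3 + ... + 1/26
= 34395742267/8923714800
≈ 3.8544

H_26 = 34395742267/8923714800 ≈ 3.8544


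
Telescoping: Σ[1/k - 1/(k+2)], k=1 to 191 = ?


Telescoping with gap 2: two head and two tail terms survive.
= (1 + 1/2) - (1/192 + 1/193)
= 3/2 - 1/192 - 1/193 = 55199/37056

Sum = 55199/37056


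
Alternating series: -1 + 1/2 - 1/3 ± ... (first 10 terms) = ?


S = -1 + 1/2 - 1/3 + 1/4 - 1/5 + 1/6 - 1/7 + 1/8 ± ...
= -0.6456
(Full series converges to -ln(2) ≈ -0.6931)

S_10 = -0.6456


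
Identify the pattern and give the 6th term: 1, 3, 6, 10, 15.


Pattern: triangular numbers: n(n+1)/2
Terms: 1, 3, 6, 10, 15
Next term = 21

Next term = 21


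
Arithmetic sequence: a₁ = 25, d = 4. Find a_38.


aₙ = a₁ + (n-1)d
= 25 + (38-1)×4
= 25 + 148
= 173

a_38 = 173


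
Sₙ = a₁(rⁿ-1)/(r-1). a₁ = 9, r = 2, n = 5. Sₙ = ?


Sₙ = 9×(2^5 - 1)/(2 - 1)
= 9×(32 - 1)/1
= 9×31/1
= 279

S_5 = 279


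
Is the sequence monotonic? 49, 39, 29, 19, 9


Differences: -10, -10, -10, -10
All differences < 0 → strictly DECREASING

Monotonically decreasing


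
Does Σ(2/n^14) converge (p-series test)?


p-series test: Σ c/n^p converges if p > 1, diverges if p ≤ 1 (constant c > 0 doesn't affect convergence).
p = 14
14 > 1 → CONVERGES

Converges (p = 14 > 1)


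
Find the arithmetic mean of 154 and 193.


AM = (154 + 193)/2 = 347/2 = 173.5

AM = 173.5


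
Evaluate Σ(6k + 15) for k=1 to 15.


Σ(6k+15) = 6·Σk + 15·n
= 6·120 + 15·15
= 720 + 225 = 945

Σ = 945


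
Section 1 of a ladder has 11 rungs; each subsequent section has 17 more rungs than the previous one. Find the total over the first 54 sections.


aₙ = 11 + (54-1)×17 = 912
Sₙ = n(a₁+aₙ)/2 = 54×(11+912)/2
= 54×923/2 = 24921

S_54 = 24921


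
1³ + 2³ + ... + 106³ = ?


n(n+1)/2 = 106×107/2 = 5671
Σk³ = 5671² = 32160241

Σk³ = 32160241


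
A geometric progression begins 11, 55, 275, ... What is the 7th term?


aₙ = a₁·r^(n-1)
= 11×5^6
= 11×15625
= 171875

a_7 = 171875


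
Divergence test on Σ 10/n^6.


lim(n→∞) 10/n^6 = 0
lim aₙ = 0 → nth-term test is INCONCLUSIVE
(Need other tests; this is actually a convergent p-series with p=6 > 1)

Inconclusive (lim aₙ = 0; need another test)


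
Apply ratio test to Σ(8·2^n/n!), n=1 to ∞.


aₙ = 8·2^n/n!
a_{n+1}/aₙ = 2^(n+1)/(n+1)! × n!/2^n  (constant 8 cancels)
= 2/(n+1)
L = lim(n→∞) 2/(n+1) = 0
L < 1 → series CONVERGES

Converges (ratio test: L = 0 < 1)


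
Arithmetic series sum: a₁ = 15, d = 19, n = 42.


aₙ = 15 + (42-1)×19 = 794
Sₙ = n(a₁+aₙ)/2 = 42×(15+794)/2
= 42×809/2 = 16989

S_42 = 16989


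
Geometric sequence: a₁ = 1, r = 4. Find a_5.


aₙ = a₁·r^(n-1)
= 1×4^4
= 1×256
= 256

a_5 = 256


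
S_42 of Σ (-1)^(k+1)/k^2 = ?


S = 1 - 1/4 + 1/9 - 1/16 + 1/25 - 1/36 + 1/49 - 1/64 ± ...
= 0.8222
(Full series converges to +π²/12 ≈ +0.8225)

S_42 = 0.8222


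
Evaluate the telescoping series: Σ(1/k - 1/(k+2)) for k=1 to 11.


Telescoping with gap 2: two head and two tail terms survive.
= (1 + 1/2) - (1/12 + 1/13)
= 3/2 - 1/12 - 1/13 = 209/156

Sum = 209/156


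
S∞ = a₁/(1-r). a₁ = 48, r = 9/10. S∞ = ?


S∞ = a₁/(1-r) = 48/(1 - 9/10)
= 48/(1/10)
= 480

S∞ = 480


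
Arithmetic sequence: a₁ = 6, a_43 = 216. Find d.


d = (aₙ - a₁)/(n-1)
= (216 - 6)/(43-1)
= 210/42 = 5

d = 5


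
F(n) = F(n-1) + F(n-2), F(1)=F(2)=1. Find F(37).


Fibonacci sequence: 1, 1, 2, 3, 5, 8, 13, 21, 34, 55, 89, ...
F(37) = 24157817

F(37) = 24157817


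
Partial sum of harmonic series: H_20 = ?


H_20 = 1/1 + 1/2 + 1/3 + ... + 1/20
= 55835135/15519504
≈ 3.5977

H_20 = 55835135/15519504 ≈ 3.5977


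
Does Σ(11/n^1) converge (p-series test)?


p-series test: Σ c/n^p converges if p > 1, diverges if p ≤ 1 (constant c > 0 doesn't affect convergence).
p = 1
1 ≤ 1 → DIVERGES

Diverges (p = 1 ≤ 1)


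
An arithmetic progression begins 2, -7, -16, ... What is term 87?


aₙ = a₁ + (n-1)d
= 2 + (87-1)×-9
= 2 - 774
= -772

a_87 = -772


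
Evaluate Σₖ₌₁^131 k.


n(n+1)/2 = 131×132/2 = 17292/2 = 8646

Σk = 8646


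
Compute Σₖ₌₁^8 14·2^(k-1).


Sₙ = 14×(2^8 - 1)/(2 - 1)
= 14×(256 - 1)/1
= 14×255/1
= 3570

S_8 = 3570


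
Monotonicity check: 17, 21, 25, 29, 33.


Differences: 4, 4, 4, 4
All differences > 0 → strictly INCREASING

Monotonically increasing


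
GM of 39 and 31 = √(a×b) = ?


GM = √(39×31) = √1209 = 34.7707

GM = 34.7707


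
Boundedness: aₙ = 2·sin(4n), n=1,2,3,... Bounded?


For all n, -1 ≤ sin(4n) ≤ 1, so -2 ≤ 2·sin(4n) ≤ 2
Lower bound: -2, Upper bound: 2
The sequence IS bounded

Bounded (-2 ≤ aₙ ≤ 2)


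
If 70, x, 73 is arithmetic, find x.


AM = (70 + 73)/2 = 143/2 = 71.5

AM = 71.5


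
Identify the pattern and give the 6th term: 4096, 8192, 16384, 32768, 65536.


Pattern: powers of 2: 2ⁿ
Terms: 4096, 8192, 16384, 32768, 65536
Next term = 131072

Next term = 131072


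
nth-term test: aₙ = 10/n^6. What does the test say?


lim(n→∞) 10/n^6 = 0
lim aₙ = 0 → nth-term test is INCONCLUSIVE
(Need other tests; this is actually a convergent p-series with p=6 > 1)

Inconclusive (lim aₙ = 0; need another test)


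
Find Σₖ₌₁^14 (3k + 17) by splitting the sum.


Σ(3k+17) = 3·Σk + 17·n
= 3·105 + 17·14
= 315 + 238 = 553

Σ = 553


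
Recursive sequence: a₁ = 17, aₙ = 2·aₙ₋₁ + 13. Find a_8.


Computing step by step:
a_1 = 17
a_2 = 47
a_3 = 107
a_4 = 227
a_5 = 467
a_6 = 947
a_7 = 1907
a_8 = 3827


a_8 = 3827


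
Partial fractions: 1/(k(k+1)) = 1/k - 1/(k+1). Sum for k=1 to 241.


1/(k(k+1)) = 1/k - 1/(k+1) (partial fractions)
Telescoping: Σ = 1 - 1/242 = 241/242

Sum = 241/242


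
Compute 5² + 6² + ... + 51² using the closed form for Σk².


Σₖ₌5^51 k² = Σₖ₌₁^51 k² − Σₖ₌₁^4 k²
= 51·52·103/6 − 4·5·9/6
= 45526 − 30 = 45496

Σk² = 45496


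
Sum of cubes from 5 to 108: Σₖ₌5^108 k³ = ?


Σₖ₌5^108 k³ = [108·109/2]² − [4·5/2]²
= 34644996 − 100 = 34644896

Σk³ = 34644896


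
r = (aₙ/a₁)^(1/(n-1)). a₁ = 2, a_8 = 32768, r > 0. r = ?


r^(n-1) = aₙ/a₁
r^7 = 32768/2 = 16384
r = 16384^(1/7)
= 4

r = 4


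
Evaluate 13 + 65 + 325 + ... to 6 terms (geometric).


Sₙ = 13×(5^6 - 1)/(5 - 1)
= 13×(15625 - 1)/4
= 13×15624/4
= 50778

S_6 = 50778


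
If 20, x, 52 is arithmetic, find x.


AM = (20 + 52)/2 = 72/2 = 36

AM = 36


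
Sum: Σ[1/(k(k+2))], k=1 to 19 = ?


1/(k(k+2)) = (1/2)·(1/k - 1/(k+2)) (partial fractions)
Telescoping: Σ = (1/2)·(1 + 1/2 - 1/20 - 1/21) = 589/840

Sum = 589/840


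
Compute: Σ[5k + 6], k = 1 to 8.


Σ(5k+6) = 5·Σk + 6·n
= 5·36 + 6·8
= 180 + 48 = 228

Σ = 228


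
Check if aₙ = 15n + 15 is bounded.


aₙ = 15n + 15 → as n→∞, aₙ→∞
No finite upper bound exists
The sequence is UNBOUNDED

Unbounded (aₙ → ∞ as n → ∞)


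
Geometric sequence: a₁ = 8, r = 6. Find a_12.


aₙ = a₁·r^(n-1)
= 8×6^11
= 8×362797056
= 2902376448

a_12 = 2902376448


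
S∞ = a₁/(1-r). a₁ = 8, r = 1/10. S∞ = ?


S∞ = a₁/(1-r) = 8/(1 - 1/10)
= 8/(9/10)
= 80/9

S∞ = 80/9


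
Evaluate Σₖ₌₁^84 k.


n(n+1)/2 = 84×85/2 = 7140/2 = 3570

Σk = 3570


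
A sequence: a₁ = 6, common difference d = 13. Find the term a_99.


aₙ = a₁ + (n-1)d
= 6 + (99-1)×13
= 6 + 1274
= 1280

a_99 = 1280


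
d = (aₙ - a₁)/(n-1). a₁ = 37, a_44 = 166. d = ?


d = (aₙ - a₁)/(n-1)
= (166 - 37)/(44-1)
= 129/43 = 3

d = 3


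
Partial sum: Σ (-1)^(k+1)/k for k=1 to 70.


S = 1 - 1/2 + 1/3 - 1/4 + 1/5 - 1/6 + 1/7 - 1/8 ± ...
= 0.6861
(Full series converges to +ln(2) ≈ +0.6931)

S_70 = 0.6861


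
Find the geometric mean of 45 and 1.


GM = √(45×1) = √45 = 6.7082

GM = 6.7082


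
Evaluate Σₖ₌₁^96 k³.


n(n+1)/2 = 96×97/2 = 4656
Σk³ = 4656² = 21678336

Σk³ = 21678336


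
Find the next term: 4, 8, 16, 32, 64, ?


Pattern: geometric (r=2)
Terms: 4, 8, 16, 32, 64
Next term = 128

Next term = 128


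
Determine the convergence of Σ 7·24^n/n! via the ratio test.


aₙ = 7·24^n/n!
a_{n+1}/aₙ = 24^(n+1)/(n+1)! × n!/24^n  (constant 7 cancels)
= 24/(n+1)
L = lim(n→∞) 24/(n+1) = 0
L < 1 → series CONVERGES

Converges (ratio test: L = 0 < 1)


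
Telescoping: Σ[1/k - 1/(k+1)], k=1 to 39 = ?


Telescoping: adjacent terms cancel.
= 1/1 - 1/40
= 1 - 1/40 = 39/40

Sum = 39/40


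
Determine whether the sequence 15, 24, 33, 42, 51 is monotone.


Differences: 9, 9, 9, 9
All differences > 0 → strictly INCREASING

Monotonically increasing


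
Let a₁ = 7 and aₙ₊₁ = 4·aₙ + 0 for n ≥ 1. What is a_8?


Computing step by step:
a_1 = 7
a_2 = 28
a_3 = 112
a_4 = 448
a_5 = 1792
a_6 = 7168
a_7 = 28672
a_8 = 114688


a_8 = 114688


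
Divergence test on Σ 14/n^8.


lim(n→∞) 14/n^8 = 0
lim aₙ = 0 → nth-term test is INCONCLUSIVE
(Need other tests; this is actually a convergent p-series with p=8 > 1)

Inconclusive (lim aₙ = 0; need another test)


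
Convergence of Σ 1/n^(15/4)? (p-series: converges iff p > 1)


p-series test: Σ c/n^p converges if p > 1, diverges if p ≤ 1 (constant c > 0 doesn't affect convergence).
p = 15/4
15/4 > 1 → CONVERGES

Converges (p = 15/4 > 1)


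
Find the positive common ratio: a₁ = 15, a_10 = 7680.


r^(n-1) = aₙ/a₁
r^9 = 7680/15 = 512
r = 512^(1/9)
= 2

r = 2


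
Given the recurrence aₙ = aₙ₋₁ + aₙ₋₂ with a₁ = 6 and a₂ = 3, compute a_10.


Computing iteratively: 6, 3, 9, 12, 21, 33, 54, 87, 141, 228
a_10 = 228

a_10 = 228


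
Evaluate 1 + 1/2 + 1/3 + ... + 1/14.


H_14 = 1/1 + 1/2 + 1/3 + ... + 1/14
= 1171733/360360
≈ 3.2516

H_14 = 1171733/360360 ≈ 3.2516


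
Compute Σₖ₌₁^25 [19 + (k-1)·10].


aₙ = 19 + (25-1)×10 = 259
Sₙ = n(a₁+aₙ)/2 = 25×(19+259)/2
= 25×278/2 = 3475

S_25 = 3475


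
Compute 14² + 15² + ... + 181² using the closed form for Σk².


Σₖ₌14^181 k² = Σₖ₌₁^181 k² − Σₖ₌₁^13 k²
= 181·182·363/6 − 13·14·27/6
= 1992991 − 819 = 1992172

Σk² = 1992172


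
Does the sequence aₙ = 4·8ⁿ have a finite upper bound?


aₙ = 4·8ⁿ → as n→∞, aₙ→∞ (since base 8 > 1)
No finite upper bound exists
The sequence is UNBOUNDED

Unbounded (aₙ → ∞ as n → ∞)


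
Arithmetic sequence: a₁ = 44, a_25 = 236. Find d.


d = (aₙ - a₁)/(n-1)
= (236 - 44)/(25-1)
= 192/24 = 8

d = 8


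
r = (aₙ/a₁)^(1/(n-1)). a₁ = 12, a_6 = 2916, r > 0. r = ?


r^(n-1) = aₙ/a₁
r^5 = 2916/12 = 243
r = 243^(1/5)
= 3

r = 3


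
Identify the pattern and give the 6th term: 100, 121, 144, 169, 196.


Pattern: perfect squares: n²
Terms: 100, 121, 144, 169, 196
Next term = 225

Next term = 225


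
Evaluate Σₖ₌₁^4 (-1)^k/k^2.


S = -1 + 1/4 - 1/9 + 1/16
= -0.7986
(Full series converges to -π²/12 ≈ -0.8225)

S_4 = -0.7986


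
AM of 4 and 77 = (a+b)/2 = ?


AM = (4 + 77)/2 = 81/2 = 40.5

AM = 40.5


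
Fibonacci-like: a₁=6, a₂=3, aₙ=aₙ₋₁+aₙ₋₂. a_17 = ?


Computing iteratively: 6, 3, 9, 12, 21, 33, 54, 87, 141, 228, 369, 597, ...
a_17 = 6621

a_17 = 6621


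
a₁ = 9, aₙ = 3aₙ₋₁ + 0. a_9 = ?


Computing step by step:
a_1 = 9
a_2 = 27
a_3 = 81
a_4 = 243
a_5 = 729
a_6 = 2187
a_7 = 6561
a_8 = 19683
a_9 = 59049


a_9 = 59049


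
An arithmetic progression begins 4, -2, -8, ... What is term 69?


aₙ = a₁ + (n-1)d
= 4 + (69-1)×-6
= 4 - 408
= -404

a_69 = -404


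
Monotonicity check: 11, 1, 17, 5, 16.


Differences: -10, 16, -12, 11
Difference at position 2 is +16 (> 0) but position 1 is -10 (< 0) — sequence both rises and falls
→ NOT monotonic

Not monotonic


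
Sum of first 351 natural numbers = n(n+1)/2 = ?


n(n+1)/2 = 351×352/2 = 123552/2 = 61776

Σk = 61776


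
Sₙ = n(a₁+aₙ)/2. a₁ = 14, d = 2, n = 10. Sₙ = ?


aₙ = 14 + (10-1)×2 = 32
Sₙ = n(a₁+aₙ)/2 = 10×(14+32)/2
= 10×46/2 = 230

S_10 = 230


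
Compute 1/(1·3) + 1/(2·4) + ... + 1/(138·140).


1/(k(k+2)) = (1/2)·(1/k - 1/(k+2)) (partial fractions)
Telescoping: Σ = (1/2)·(1 + 1/2 - 1/139 - 1/140) = 28911/38920

Sum = 28911/38920


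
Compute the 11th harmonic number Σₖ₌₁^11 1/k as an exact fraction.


H_11 = 1/1 + 1/2 + 1/3 + ... + 1/11
= 83711/27720
≈ 3.0199

H_11 = 83711/27720 ≈ 3.0199


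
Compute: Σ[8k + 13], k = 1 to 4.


Σ(8k+13) = 8·Σk + 13·n
= 8·10 + 13·4
= 80 + 52 = 132

Σ = 132


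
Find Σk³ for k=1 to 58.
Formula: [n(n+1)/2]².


n(n+1)/2 = 58×59/2 = 1711
Σk³ = 1711² = 2927521

Σk³ = 2927521


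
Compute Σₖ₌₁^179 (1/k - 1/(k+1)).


Telescoping: adjacent terms cancel.
= 1/1 - 1/180
= 1 - 1/180 = 179/180

Sum = 179/180


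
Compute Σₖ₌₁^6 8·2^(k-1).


Sₙ = 8×(2^6 - 1)/(2 - 1)
= 8×(64 - 1)/1
= 8×63/1
= 504

S_6 = 504


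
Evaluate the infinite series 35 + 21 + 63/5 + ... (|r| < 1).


S∞ = a₁/(1-r) = 35/(1 - 3/5)
= 35/(2/5)
= 175/2

S∞ = 175/2


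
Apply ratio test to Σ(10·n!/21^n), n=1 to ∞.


aₙ = 10·n!/21^n
a_{n+1}/aₙ = (n+1)!/21^(n+1) × 21^n/n!  (constant 10 cancels)
= (n+1)/21
L = lim(n→∞) (n+1)/21 = ∞
L > 1 → series DIVERGES

Diverges (ratio test: L = ∞ > 1)


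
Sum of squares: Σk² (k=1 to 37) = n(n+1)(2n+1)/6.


n = 37
n(n+1)(2n+1)/6 = 37×38×75/6
= 105450/6 = 17575

Σk² = 17575


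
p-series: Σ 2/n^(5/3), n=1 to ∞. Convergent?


p-series test: Σ c/n^p converges if p > 1, diverges if p ≤ 1 (constant c > 0 doesn't affect convergence).
p = 5/3
5/3 > 1 → CONVERGES

Converges (p = 5/3 > 1)


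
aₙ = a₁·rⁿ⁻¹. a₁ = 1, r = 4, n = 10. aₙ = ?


aₙ = a₁·r^(n-1)
= 1×4^9
= 1×262144
= 262144

a_10 = 262144


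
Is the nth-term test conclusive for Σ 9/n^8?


lim(n→∞) 9/n^8 = 0
lim aₙ = 0 → nth-term test is INCONCLUSIVE
(Need other tests; this is actually a convergent p-series with p=8 > 1)

Inconclusive (lim aₙ = 0; need another test)


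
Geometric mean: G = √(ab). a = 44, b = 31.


GM = √(44×31) = √1364 = 36.9324

GM = 36.9324


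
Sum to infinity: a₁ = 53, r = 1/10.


S∞ = a₁/(1-r) = 53/(1 - 1/10)
= 53/(9/10)
= 530/9

S∞ = 530/9


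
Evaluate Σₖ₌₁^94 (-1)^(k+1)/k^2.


S = 1 - 1/4 + 1/9 - 1/16 + 1/25 - 1/36 + 1/49 - 1/64 ± ...
= 0.8224
(Full series converges to +π²/12 ≈ +0.8225)

S_94 = 0.8224


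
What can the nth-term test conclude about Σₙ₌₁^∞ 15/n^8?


lim(n→∞) 15/n^8 = 0
lim aₙ = 0 → nth-term test is INCONCLUSIVE
(Need other tests; this is actually a convergent p-series with p=8 > 1)

Inconclusive (lim aₙ = 0; need another test)


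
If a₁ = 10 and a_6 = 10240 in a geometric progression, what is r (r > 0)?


r^(n-1) = aₙ/a₁
r^5 = 10240/10 = 1024
r = 1024^(1/5)
= 4

r = 4


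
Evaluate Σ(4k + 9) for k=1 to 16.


Σ(4k+9) = 4·Σk + 9·n
= 4·136 + 9·16
= 544 + 144 = 688

Σ = 688


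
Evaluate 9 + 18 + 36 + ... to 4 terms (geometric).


Sₙ = 9×(2^4 - 1)/(2 - 1)
= 9×(16 - 1)/1
= 9×15/1
= 135

S_4 = 135


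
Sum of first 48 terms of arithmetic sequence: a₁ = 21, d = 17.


aₙ = 21 + (48-1)×17 = 820
Sₙ = n(a₁+aₙ)/2 = 48×(21+820)/2
= 48×841/2 = 20184

S_48 = 20184


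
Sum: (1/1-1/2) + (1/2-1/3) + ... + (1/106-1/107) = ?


Telescoping: adjacent terms cancel.
= 1/1 - 1/107
= 1 - 1/107 = 106/107

Sum = 106/107


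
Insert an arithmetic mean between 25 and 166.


AM = (25 + 166)/2 = 191/2 = 95.5

AM = 95.5


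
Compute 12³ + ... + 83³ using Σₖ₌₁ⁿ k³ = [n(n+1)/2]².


Σₖ₌12^83 k³ = [83·84/2]² − [11·12/2]²
= 12152196 − 4356 = 12147840

Σk³ = 12147840


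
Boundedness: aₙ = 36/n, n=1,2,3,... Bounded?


a₁ = 36, a₂ = 36/2, a₃ = 36/3, ...
0 < aₙ ≤ 36 for all n ≥ 1
Lower bound: 0, Upper bound: 36
The sequence IS bounded

Bounded (0 < aₙ ≤ 36)


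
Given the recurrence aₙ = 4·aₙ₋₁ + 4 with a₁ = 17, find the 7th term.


Computing step by step:
a_1 = 17
a_2 = 72
a_3 = 292
a_4 = 1172
a_5 = 4692
a_6 = 18772
a_7 = 75092


a_7 = 75092


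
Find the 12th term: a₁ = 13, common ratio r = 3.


aₙ = a₁·r^(n-1)
= 13×3^11
= 13×177147
= 2302911

a_12 = 2302911


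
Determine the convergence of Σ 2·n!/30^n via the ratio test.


aₙ = 2·n!/30^n
a_{n+1}/aₙ = (n+1)!/30^(n+1) × 30^n/n!  (constant 2 cancels)
= (n+1)/30
L = lim(n→∞) (n+1)/30 = ∞
L > 1 → series DIVERGES

Diverges (ratio test: L = ∞ > 1)


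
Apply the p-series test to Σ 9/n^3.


p-series test: Σ c/n^p converges if p > 1, diverges if p ≤ 1 (constant c > 0 doesn't affect convergence).
p = 3
3 > 1 → CONVERGES

Converges (p = 3 > 1)


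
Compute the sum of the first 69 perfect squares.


n = 69
n(n+1)(2n+1)/6 = 69×70×139/6
= 671370/6 = 111895

Σk² = 111895


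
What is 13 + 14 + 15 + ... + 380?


Σₖ₌13^380 k = Σₖ₌₁^380 k − Σₖ₌₁^12 k
= 380·381/2 − 12·13/2
= 72390 − 78 = 72312

Σk = 72312


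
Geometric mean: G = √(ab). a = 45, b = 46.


GM = √(45×46) = √2070 = 45.4973

GM = 45.4973


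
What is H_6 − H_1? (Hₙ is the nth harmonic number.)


Σₖ₌2^6 1/k = 1/2 + 1/3 + 1/4 + 1/5 + 1/6
= 29/20
≈ 1.45

Sum = 29/20 ≈ 1.45


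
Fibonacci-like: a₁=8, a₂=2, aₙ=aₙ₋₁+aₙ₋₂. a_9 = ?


Computing iteratively: 8, 2, 10, 12, 22, 34, 56, 90, 146
a_9 = 146

a_9 = 146


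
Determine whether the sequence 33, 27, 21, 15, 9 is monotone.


Differences: -6, -6, -6, -6
All differences < 0 → strictly DECREASING

Monotonically decreasing


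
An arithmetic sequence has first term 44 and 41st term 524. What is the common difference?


d = (aₙ - a₁)/(n-1)
= (524 - 44)/(41-1)
= 480/40 = 12

d = 12


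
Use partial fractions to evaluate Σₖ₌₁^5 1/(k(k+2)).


1/(k(k+2)) = (1/2)·(1/k - 1/(k+2)) (partial fractions)
Telescoping: Σ = (1/2)·(1 + 1/2 - 1/6 - 1/7) = 25/42

Sum = 25/42


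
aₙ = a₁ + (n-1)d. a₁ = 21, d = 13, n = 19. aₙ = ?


aₙ = a₁ + (n-1)d
= 21 + (19-1)×13
= 21 + 234
= 255

a_19 = 255


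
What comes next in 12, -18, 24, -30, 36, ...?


Pattern: alternating sign, magnitude arithmetic (d=6)
Terms: 12, -18, 24, -30, 36
Next term = -42

Next term = -42


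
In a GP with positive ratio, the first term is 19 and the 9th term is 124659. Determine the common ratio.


r^(n-1) = aₙ/a₁
r^8 = 124659/19 = 6561
r = 6561^(1/8)
= ±3; taking r > 0 gives r = 3

r = 3


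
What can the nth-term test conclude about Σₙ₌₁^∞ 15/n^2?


lim(n→∞) 15/n^2 = 0
lim aₙ = 0 → nth-term test is INCONCLUSIVE
(Need other tests; this is actually a convergent p-series with p=2 > 1)

Inconclusive (lim aₙ = 0; need another test)


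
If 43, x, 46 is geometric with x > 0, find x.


GM = √(43×46) = √1978 = 44.4747

GM = 44.4747


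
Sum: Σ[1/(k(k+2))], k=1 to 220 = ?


1/(k(k+2)) = (1/2)·(1/k - 1/(k+2)) (partial fractions)
Telescoping: Σ = (1/2)·(1 + 1/2 - 1/221 - 1/222) = 36575/49062

Sum = 36575/49062


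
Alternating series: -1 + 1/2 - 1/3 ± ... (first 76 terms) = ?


S = -1 + 1/2 - 1/3 + 1/4 - 1/5 + 1/6 - 1/7 + 1/8 ± ...
= -0.6866
(Full series converges to -ln(2) ≈ -0.6931)

S_76 = -0.6866


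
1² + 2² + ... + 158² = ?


n = 158
n(n+1)(2n+1)/6 = 158×159×317/6
= 7963674/6 = 1327279

Σk² = 1327279


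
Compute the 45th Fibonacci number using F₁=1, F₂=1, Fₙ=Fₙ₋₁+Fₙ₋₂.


Fibonacci sequence: 1, 1, 2, 3, 5, 8, 13, 21, 34, 55, 89, ...
F(45) = 1134903170

F(45) = 1134903170


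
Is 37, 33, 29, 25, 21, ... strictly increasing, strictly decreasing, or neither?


Differences: -4, -4, -4, -4
All differences < 0 → strictly DECREASING

Monotonically decreasing


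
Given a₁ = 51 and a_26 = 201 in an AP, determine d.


d = (aₙ - a₁)/(n-1)
= (201 - 51)/(26-1)
= 150/25 = 6

d = 6


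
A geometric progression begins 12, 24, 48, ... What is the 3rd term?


aₙ = a₁·r^(n-1)
= 12×2^2
= 12×4
= 48

a_3 = 48


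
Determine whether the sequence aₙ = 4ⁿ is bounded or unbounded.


aₙ = 4ⁿ → as n→∞, aₙ→∞ (since base 4 > 1)
No finite upper bound exists
The sequence is UNBOUNDED

Unbounded (aₙ → ∞ as n → ∞)


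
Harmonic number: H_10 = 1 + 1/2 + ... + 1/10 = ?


H_10 = 1/1 + 1/2 + 1/3 + 1/4 + 1/5 + 1/6 + 1/7 + 1/8 + 1/9 + 1/10
= 7381/2520
≈ 2.929

H_10 = 7381/2520 ≈ 2.929


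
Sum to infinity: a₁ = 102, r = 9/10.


S∞ = a₁/(1-r) = 102/(1 - 9/10)
= 102/(1/10)
= 1020

S∞ = 1020


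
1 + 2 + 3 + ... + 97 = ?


n(n+1)/2 = 97×98/2 = 9506/2 = 4753

Σk = 4753


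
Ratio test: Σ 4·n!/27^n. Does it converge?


aₙ = 4·n!/27^n
a_{n+1}/aₙ = (n+1)!/27^(n+1) × 27^n/n!  (constant 4 cancels)
= (n+1)/27
L = lim(n→∞) (n+1)/27 = ∞
L > 1 → series DIVERGES

Diverges (ratio test: L = ∞ > 1)


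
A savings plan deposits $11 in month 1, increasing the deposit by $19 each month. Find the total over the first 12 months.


aₙ = 11 + (12-1)×19 = 220
Sₙ = n(a₁+aₙ)/2 = 12×(11+220)/2
= 12×231/2 = 1386

S_12 = 1386


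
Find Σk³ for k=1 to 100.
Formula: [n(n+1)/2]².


n(n+1)/2 = 100×101/2 = 5050
Σk³ = 5050² = 25502500

Σk³ = 25502500


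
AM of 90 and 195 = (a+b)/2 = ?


AM = (90 + 195)/2 = 285/2 = 142.5

AM = 142.5


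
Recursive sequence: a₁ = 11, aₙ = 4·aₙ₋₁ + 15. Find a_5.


Computing step by step:
a_1 = 11
a_2 = 59
a_3 = 251
a_4 = 1019
a_5 = 4091


a_5 = 4091


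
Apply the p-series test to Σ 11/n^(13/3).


p-series test: Σ c/n^p converges if p > 1, diverges if p ≤ 1 (constant c > 0 doesn't affect convergence).
p = 13/3
13/3 > 1 → CONVERGES

Converges (p = 13/3 > 1)


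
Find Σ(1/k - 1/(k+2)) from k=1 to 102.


Telescoping with gap 2: two head and two tail terms survive.
= (1 + 1/2) - (1/103 + 1/104)
= 3/2 - 1/103 - 1/104 = 15861/10712

Sum = 15861/10712


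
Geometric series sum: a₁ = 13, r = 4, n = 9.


Sₙ = 13×(4^9 - 1)/(4 - 1)
= 13×(262144 - 1)/3
= 13×262143/3
= 1135953

S_9 = 1135953


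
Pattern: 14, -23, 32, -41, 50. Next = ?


Pattern: alternating sign, magnitude arithmetic (d=9)
Terms: 14, -23, 32, -41, 50
Next term = -59

Next term = -59


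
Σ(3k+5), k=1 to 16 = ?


Σ(3k+5) = 3·Σk + 5·n
= 3·136 + 5·16
= 408 + 80 = 488

Σ = 488


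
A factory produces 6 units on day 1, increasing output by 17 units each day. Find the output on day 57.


aₙ = a₁ + (n-1)d
= 6 + (57-1)×17
= 6 + 952
= 958

a_57 = 958


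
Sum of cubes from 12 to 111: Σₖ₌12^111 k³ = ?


Σₖ₌12^111 k³ = [111·112/2]² − [11·12/2]²
= 38638656 − 4356 = 38634300

Σk³ = 38634300


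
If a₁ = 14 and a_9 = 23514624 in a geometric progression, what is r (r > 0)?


r^(n-1) = aₙ/a₁
r^8 = 23514624/14 = 1679616
r = 1679616^(1/8)
= ±6; taking r > 0 gives r = 6

r = 6


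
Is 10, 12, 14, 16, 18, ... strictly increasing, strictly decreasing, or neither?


Differences: 2, 2, 2, 2
All differences > 0 → strictly INCREASING

Monotonically increasing


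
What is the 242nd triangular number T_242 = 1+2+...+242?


n(n+1)/2 = 242×243/2 = 58806/2 = 29403

Σk = 29403


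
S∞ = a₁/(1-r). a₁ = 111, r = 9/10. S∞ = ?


S∞ = a₁/(1-r) = 111/(1 - 9/10)
= 111/(1/10)
= 1110

S∞ = 1110


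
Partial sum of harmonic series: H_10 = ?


H_10 = 1/1 + 1/2 + 1/3 + 1/4 + 1/5 + 1/6 + 1/7 + 1/8 + 1/9 + 1/10
= 7381/2520
≈ 2.929

H_10 = 7381/2520 ≈ 2.929


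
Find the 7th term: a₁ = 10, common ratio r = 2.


aₙ = a₁·r^(n-1)
= 10×2^6
= 10×64
= 640

a_7 = 640


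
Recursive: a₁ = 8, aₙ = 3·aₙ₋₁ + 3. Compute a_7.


Computing step by step:
a_1 = 8
a_2 = 27
a_3 = 84
a_4 = 255
a_5 = 768
a_6 = 2307
a_7 = 6924


a_7 = 6924


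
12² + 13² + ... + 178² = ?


Σₖ₌12^178 k² = Σₖ₌₁^178 k² − Σₖ₌₁^11 k²
= 178·179·357/6 − 11·12·23/6
= 1895789 − 506 = 1895283

Σk² = 1895283


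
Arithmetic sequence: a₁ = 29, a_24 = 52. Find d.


d = (aₙ - a₁)/(n-1)
= (52 - 29)/(24-1)
= 23/23 = 1

d = 1


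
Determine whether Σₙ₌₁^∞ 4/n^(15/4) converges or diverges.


p-series test: Σ c/n^p converges if p > 1, diverges if p ≤ 1 (constant c > 0 doesn't affect convergence).
p = 15/4
15/4 > 1 → CONVERGES

Converges (p = 15/4 > 1)


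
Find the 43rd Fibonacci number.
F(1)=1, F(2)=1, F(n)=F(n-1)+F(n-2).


Fibonacci sequence: 1, 1, 2, 3, 5, 8, 13, 21, 34, 55, 89, ...
F(43) = 433494437

F(43) = 433494437


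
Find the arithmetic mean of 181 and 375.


AM = (181 + 375)/2 = 556/2 = 278

AM = 278


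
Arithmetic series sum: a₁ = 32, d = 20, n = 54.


aₙ = 32 + (54-1)×20 = 1092
Sₙ = n(a₁+aₙ)/2 = 54×(32+1092)/2
= 54×1124/2 = 30348

S_54 = 30348


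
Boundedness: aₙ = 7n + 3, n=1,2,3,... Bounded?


aₙ = 7n + 3 → as n→∞, aₙ→∞
No finite upper bound exists
The sequence is UNBOUNDED

Unbounded (aₙ → ∞ as n → ∞)


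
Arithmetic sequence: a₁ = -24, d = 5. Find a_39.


aₙ = a₁ + (n-1)d
= -24 + (39-1)×5
= -24 + 190
= 166

a_39 = 166


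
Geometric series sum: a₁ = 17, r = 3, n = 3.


Sₙ = 17×(3^3 - 1)/(3 - 1)
= 17×(27 - 1)/2
= 17×26/2
= 221

S_3 = 221


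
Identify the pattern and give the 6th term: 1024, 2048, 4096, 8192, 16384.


Pattern: powers of 2: 2ⁿ
Terms: 1024, 2048, 4096, 8192, 16384
Next term = 32768

Next term = 32768


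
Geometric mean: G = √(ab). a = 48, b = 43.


GM = √(48×43) = √2064 = 45.4313

GM = 45.4313


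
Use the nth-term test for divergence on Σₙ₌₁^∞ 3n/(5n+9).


lim(n→∞) 3n/(5n+9) = 3/5 = 3/5  (divide numerator and denominator by n)
lim aₙ = 3/5 ≠ 0 → series DIVERGES

Diverges (lim aₙ = 3/5 ≠ 0)


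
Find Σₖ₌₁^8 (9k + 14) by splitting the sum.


Σ(9k+14) = 9·Σk + 14·n
= 9·36 + 14·8
= 324 + 112 = 436

Σ = 436


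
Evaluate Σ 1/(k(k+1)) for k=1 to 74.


1/(k(k+1)) = 1/k - 1/(k+1) (partial fractions)
Telescoping: Σ = 1 - 1/75 = 74/75

Sum = 74/75


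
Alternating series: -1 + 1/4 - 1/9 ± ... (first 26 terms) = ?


S = -1 + 1/4 - 1/9 + 1/16 - 1/25 + 1/36 - 1/49 + 1/64 ± ...
= -0.8218
(Full series converges to -π²/12 ≈ -0.8225)

S_26 = -0.8218


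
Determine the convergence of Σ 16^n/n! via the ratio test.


aₙ = 16^n/n!
a_{n+1}/aₙ = 16^(n+1)/(n+1)! × n!/16^n
= 16/(n+1)
L = lim(n→∞) 16/(n+1) = 0
L < 1 → series CONVERGES

Converges (ratio test: L = 0 < 1)


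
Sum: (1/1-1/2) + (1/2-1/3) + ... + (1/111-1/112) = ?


Telescoping: adjacent terms cancel.
= 1/1 - 1/112
= 1 - 1/112 = 111/112

Sum = 111/112


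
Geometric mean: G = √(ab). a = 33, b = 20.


GM = √(33×20) = √660 = 25.6905

GM = 25.6905


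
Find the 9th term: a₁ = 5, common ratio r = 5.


aₙ = a₁·r^(n-1)
= 5×5^8
= 5×390625
= 1953125

a_9 = 1953125


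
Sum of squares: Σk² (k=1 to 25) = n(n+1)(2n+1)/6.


n = 25
n(n+1)(2n+1)/6 = 25×26×51/6
= 33150/6 = 5525

Σk² = 5525


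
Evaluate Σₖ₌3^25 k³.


Σₖ₌3^25 k³ = [25·26/2]² − [2·3/2]²
= 105625 − 9 = 105616

Σk³ = 105616


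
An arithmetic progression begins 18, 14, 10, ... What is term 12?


aₙ = a₁ + (n-1)d
= 18 + (12-1)×-4
= 18 - 44
= -26

a_12 = -26


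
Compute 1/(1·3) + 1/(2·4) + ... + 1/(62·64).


1/(k(k+2)) = (1/2)·(1/k - 1/(k+2)) (partial fractions)
Telescoping: Σ = (1/2)·(1 + 1/2 - 1/63 - 1/64) = 5921/8064

Sum = 5921/8064


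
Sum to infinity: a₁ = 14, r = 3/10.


S∞ = a₁/(1-r) = 14/(1 - 3/10)
= 14/(7/10)
= 20

S∞ = 20


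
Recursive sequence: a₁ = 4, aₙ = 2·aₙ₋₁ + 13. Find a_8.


Computing step by step:
a_1 = 4
a_2 = 21
a_3 = 55
a_4 = 123
a_5 = 259
a_6 = 531
a_7 = 1075
a_8 = 2163


a_8 = 2163


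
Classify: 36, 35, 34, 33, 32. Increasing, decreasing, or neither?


Differences: -1, -1, -1, -1
All differences < 0 → strictly DECREASING

Monotonically decreasing


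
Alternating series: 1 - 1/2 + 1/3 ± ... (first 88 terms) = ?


S = 1 - 1/2 + 1/3 - 1/4 + 1/5 - 1/6 + 1/7 - 1/8 ± ...
= 0.6875
(Full series converges to +ln(2) ≈ +0.6931)

S_88 = 0.6875


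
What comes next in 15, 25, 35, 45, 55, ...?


Pattern: arithmetic (d=10)
Terms: 15, 25, 35, 45, 55
Next term = 65

Next term = 65


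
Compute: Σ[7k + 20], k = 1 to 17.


Σ(7k+20) = 7·Σk + 20·n
= 7·153 + 20·17
= 1071 + 340 = 1411

Σ = 1411


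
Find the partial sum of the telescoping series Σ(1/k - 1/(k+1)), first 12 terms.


Telescoping: adjacent terms cancel.
= 1/1 - 1/13
= 1 - 1/13 = 12/13

Sum = 12/13


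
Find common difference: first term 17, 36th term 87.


d = (aₙ - a₁)/(n-1)
= (87 - 17)/(36-1)
= 70/35 = 2

d = 2


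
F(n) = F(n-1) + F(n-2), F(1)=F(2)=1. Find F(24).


Fibonacci sequence: 1, 1, 2, 3, 5, 8, 13, 21, 34, 55, 89, ...
F(24) = 46368

F(24) = 46368


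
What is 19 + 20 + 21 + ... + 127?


Σₖ₌19^127 k = Σₖ₌₁^127 k − Σₖ₌₁^18 k
= 127·128/2 − 18·19/2
= 8128 − 171 = 7957

Σk = 7957


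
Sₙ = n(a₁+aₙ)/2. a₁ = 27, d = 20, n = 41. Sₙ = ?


aₙ = 27 + (41-1)×20 = 827
Sₙ = n(a₁+aₙ)/2 = 41×(27+827)/2
= 41×854/2 = 17507

S_41 = 17507


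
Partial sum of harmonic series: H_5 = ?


H_5 = 1/1 + 1/2 + 1/3 + 1/4 + 1/5
= 137/60
≈ 2.2833

H_5 = 137/60 ≈ 2.2833


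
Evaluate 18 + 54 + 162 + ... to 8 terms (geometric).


Sₙ = 18×(3^8 - 1)/(3 - 1)
= 18×(6561 - 1)/2
= 18×6560/2
= 59040

S_8 = 59040


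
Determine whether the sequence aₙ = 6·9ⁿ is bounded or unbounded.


aₙ = 6·9ⁿ → as n→∞, aₙ→∞ (since base 9 > 1)
No finite upper bound exists
The sequence is UNBOUNDED

Unbounded (aₙ → ∞ as n → ∞)


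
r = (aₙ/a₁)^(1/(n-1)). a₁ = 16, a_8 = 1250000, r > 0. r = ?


r^(n-1) = aₙ/a₁
r^7 = 1250000/16 = 78125
r = 78125^(1/7)
= 5

r = 5


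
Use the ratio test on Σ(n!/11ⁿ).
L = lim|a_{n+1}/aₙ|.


aₙ = n!/11^n
a_{n+1}/aₙ = (n+1)!/11^(n+1) × 11^n/n!
= (n+1)/11
L = lim(n→∞) (n+1)/11 = ∞
L > 1 → series DIVERGES

Diverges (ratio test: L = ∞ > 1)


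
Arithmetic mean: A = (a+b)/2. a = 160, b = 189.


AM = (160 + 189)/2 = 349/2 = 174.5

AM = 174.5


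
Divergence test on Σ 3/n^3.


lim(n→∞) 3/n^3 = 0
lim aₙ = 0 → nth-term test is INCONCLUSIVE
(Need other tests; this is actually a convergent p-series with p=3 > 1)

Inconclusive (lim aₙ = 0; need another test)


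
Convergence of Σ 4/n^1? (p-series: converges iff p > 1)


p-series test: Σ c/n^p converges if p > 1, diverges if p ≤ 1 (constant c > 0 doesn't affect convergence).
p = 1
1 ≤ 1 → DIVERGES

Diverges (p = 1 ≤ 1)


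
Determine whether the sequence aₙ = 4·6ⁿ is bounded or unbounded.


aₙ = 4·6ⁿ → as n→∞, aₙ→∞ (since base 6 > 1)
No finite upper bound exists
The sequence is UNBOUNDED

Unbounded (aₙ → ∞ as n → ∞)


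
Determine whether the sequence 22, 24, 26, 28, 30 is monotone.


Differences: 2, 2, 2, 2
All differences > 0 → strictly INCREASING

Monotonically increasing


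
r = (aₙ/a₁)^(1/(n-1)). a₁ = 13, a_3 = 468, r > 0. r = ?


r^(n-1) = aₙ/a₁
r^2 = 468/13 = 36
r = 36^(1/2)
= ±6; taking r > 0 gives r = 6

r = 6


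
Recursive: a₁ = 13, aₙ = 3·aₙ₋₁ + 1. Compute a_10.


Computing step by step:
a_1 = 13
a_2 = 40
a_3 = 121
a_4 = 364
a_5 = 1093
a_6 = 3280
a_7 = 9841
a_8 = 29524
a_9 = 88573
a_10 = 265720


a_10 = 265720


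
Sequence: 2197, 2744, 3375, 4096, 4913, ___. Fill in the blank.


Pattern: perfect cubes: n³
Terms: 2197, 2744, 3375, 4096, 4913
Next term = 5832

Next term = 5832


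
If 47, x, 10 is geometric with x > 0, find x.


GM = √(47×10) = √470 = 21.6795

GM = 21.6795


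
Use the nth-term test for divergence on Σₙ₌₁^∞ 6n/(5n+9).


lim(n→∞) 6n/(5n+9) = 6/5 = 6/5  (divide numerator and denominator by n)
lim aₙ = 6/5 ≠ 0 → series DIVERGES

Diverges (lim aₙ = 6/5 ≠ 0)


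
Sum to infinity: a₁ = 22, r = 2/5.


S∞ = a₁/(1-r) = 22/(1 - 2/5)
= 22/(3/5)
= 110/3

S∞ = 110/3


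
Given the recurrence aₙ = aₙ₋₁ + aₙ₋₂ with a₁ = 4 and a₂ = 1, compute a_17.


Computing iteratively: 4, 1, 5, 6, 11, 17, 28, 45, 73, 118, 191, 309, ...
a_17 = 3427

a_17 = 3427


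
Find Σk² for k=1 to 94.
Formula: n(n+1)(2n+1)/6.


n = 94
n(n+1)(2n+1)/6 = 94×95×189/6
= 1687770/6 = 281295

Σk² = 281295


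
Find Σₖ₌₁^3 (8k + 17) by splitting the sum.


Σ(8k+17) = 8·Σk + 17·n
= 8·6 + 17·3
= 48 + 51 = 99

Σ = 99


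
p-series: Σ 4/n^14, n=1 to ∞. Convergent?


p-series test: Σ c/n^p converges if p > 1, diverges if p ≤ 1 (constant c > 0 doesn't affect convergence).
p = 14
14 > 1 → CONVERGES

Converges (p = 14 > 1)


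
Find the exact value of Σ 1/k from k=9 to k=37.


Σₖ₌9^37 1/k = 1/9 + 1/10 + 1/11 + ... + 1/37
= 102954062083699/69388720221600
≈ 1.4837

Sum = 102954062083699/69388720221600 ≈ 1.4837


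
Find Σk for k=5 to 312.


Σₖ₌5^312 k = Σₖ₌₁^312 k − Σₖ₌₁^4 k
= 312·313/2 − 4·5/2
= 48828 − 10 = 48818

Σk = 48818


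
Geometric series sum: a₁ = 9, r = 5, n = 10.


Sₙ = 9×(5^10 - 1)/(5 - 1)
= 9×(9765625 - 1)/4
= 9×9765624/4
= 21972654

S_10 = 21972654


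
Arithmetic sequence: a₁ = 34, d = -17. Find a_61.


aₙ = a₁ + (n-1)d
= 34 + (61-1)×-17
= 34 - 1020
= -986

a_61 = -986


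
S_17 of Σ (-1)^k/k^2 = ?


S = -1 + 1/4 - 1/9 + 1/16 - 1/25 + 1/36 - 1/49 + 1/64 ± ...
= -0.8241
(Full series converges to -π²/12 ≈ -0.8225)

S_17 = -0.8241


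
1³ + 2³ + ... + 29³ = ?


n(n+1)/2 = 29×30/2 = 435
Σk³ = 435² = 189225

Σk³ = 189225


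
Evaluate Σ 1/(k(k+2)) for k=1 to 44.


1/(k(k+2)) = (1/2)·(1/k - 1/(k+2)) (partial fractions)
Telescoping: Σ = (1/2)·(1 + 1/2 - 1/45 - 1/46) = 1507/2070

Sum = 1507/2070


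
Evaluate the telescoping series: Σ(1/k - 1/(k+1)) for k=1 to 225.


Telescoping: adjacent terms cancel.
= 1/1 - 1/226
= 1 - 1/226 = 225/226

Sum = 225/226
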